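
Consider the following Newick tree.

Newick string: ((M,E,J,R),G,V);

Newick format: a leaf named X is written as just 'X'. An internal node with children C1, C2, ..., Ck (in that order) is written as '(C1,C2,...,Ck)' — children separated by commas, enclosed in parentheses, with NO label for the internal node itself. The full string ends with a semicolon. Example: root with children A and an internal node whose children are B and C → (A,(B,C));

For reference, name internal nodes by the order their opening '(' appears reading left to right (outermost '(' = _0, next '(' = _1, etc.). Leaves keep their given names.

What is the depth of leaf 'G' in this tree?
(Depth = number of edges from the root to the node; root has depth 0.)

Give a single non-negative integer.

Newick: ((M,E,J,R),G,V);
Naming internals by '(' encounter order: outermost '(' = _0, next = _1, ...
Query node: G
Path from root: _0 -> G
Depth of G: 1 (number of edges from root)

Answer: 1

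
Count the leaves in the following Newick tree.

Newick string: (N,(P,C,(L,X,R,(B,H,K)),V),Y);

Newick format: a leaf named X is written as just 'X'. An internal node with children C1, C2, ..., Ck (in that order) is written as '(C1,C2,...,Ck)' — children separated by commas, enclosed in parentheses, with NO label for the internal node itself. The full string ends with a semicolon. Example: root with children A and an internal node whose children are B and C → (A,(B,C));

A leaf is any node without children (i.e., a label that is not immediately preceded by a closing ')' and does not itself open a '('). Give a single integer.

Answer: 11

Derivation:
Newick: (N,(P,C,(L,X,R,(B,H,K)),V),Y);
Scan left-to-right; a leaf is any maximal label run not followed by '(':
  pos 1: leaf 'N' → count = 1
  pos 4: leaf 'P' → count = 2
  pos 6: leaf 'C' → count = 3
  pos 9: leaf 'L' → count = 4
  pos 11: leaf 'X' → count = 5
  pos 13: leaf 'R' → count = 6
  pos 16: leaf 'B' → count = 7
  pos 18: leaf 'H' → count = 8
  pos 20: leaf 'K' → count = 9
  pos 24: leaf 'V' → count = 10
  pos 27: leaf 'Y' → count = 11
Total leaves: 11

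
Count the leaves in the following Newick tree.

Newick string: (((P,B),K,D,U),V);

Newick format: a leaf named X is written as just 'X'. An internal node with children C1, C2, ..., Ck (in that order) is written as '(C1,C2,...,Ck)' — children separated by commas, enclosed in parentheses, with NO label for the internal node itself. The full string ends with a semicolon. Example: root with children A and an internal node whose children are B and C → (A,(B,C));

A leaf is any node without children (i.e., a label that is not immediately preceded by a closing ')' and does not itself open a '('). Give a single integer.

Answer: 6

Derivation:
Newick: (((P,B),K,D,U),V);
Scan left-to-right; a leaf is any maximal label run not followed by '(':
  pos 3: leaf 'P' → count = 1
  pos 5: leaf 'B' → count = 2
  pos 8: leaf 'K' → count = 3
  pos 10: leaf 'D' → count = 4
  pos 12: leaf 'U' → count = 5
  pos 15: leaf 'V' → count = 6
Total leaves: 6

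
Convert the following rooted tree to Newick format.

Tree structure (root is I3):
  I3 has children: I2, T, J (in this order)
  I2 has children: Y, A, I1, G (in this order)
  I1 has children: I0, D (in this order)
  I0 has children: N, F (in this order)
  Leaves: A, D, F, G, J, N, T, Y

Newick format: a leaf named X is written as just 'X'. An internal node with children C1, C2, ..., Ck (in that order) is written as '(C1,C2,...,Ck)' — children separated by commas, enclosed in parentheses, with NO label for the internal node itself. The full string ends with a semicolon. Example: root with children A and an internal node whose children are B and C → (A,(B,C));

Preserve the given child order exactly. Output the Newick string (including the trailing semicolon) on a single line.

internal I3 with children ['I2', 'T', 'J']
  internal I2 with children ['Y', 'A', 'I1', 'G']
    leaf 'Y' → 'Y'
    leaf 'A' → 'A'
    internal I1 with children ['I0', 'D']
      internal I0 with children ['N', 'F']
        leaf 'N' → 'N'
        leaf 'F' → 'F'
      → '(N,F)'
      leaf 'D' → 'D'
    → '((N,F),D)'
    leaf 'G' → 'G'
  → '(Y,A,((N,F),D),G)'
  leaf 'T' → 'T'
  leaf 'J' → 'J'
→ '((Y,A,((N,F),D),G),T,J)'
Final: ((Y,A,((N,F),D),G),T,J);

Answer: ((Y,A,((N,F),D),G),T,J);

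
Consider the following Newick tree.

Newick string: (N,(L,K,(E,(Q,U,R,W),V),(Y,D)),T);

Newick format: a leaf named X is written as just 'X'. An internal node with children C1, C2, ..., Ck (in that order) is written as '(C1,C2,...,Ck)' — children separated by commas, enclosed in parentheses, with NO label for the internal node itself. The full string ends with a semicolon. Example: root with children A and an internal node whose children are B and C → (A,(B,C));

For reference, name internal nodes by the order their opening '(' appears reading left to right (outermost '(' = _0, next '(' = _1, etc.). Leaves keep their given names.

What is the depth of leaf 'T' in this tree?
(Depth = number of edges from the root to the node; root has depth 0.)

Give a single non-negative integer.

Answer: 1

Derivation:
Newick: (N,(L,K,(E,(Q,U,R,W),V),(Y,D)),T);
Naming internals by '(' encounter order: outermost '(' = _0, next = _1, ...
Query node: T
Path from root: _0 -> T
Depth of T: 1 (number of edges from root)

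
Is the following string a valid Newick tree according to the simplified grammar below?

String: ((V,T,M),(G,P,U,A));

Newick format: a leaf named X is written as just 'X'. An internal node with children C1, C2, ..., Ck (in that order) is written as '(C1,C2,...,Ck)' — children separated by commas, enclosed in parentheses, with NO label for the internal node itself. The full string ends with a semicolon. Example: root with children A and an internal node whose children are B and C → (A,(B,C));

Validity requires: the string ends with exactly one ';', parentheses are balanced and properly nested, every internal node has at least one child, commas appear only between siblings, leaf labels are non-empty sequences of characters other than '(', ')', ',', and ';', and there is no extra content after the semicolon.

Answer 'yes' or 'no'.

Input: ((V,T,M),(G,P,U,A));
Paren balance: 3 '(' vs 3 ')' OK
Ends with single ';': True
Full parse: OK
Valid: True

Answer: yes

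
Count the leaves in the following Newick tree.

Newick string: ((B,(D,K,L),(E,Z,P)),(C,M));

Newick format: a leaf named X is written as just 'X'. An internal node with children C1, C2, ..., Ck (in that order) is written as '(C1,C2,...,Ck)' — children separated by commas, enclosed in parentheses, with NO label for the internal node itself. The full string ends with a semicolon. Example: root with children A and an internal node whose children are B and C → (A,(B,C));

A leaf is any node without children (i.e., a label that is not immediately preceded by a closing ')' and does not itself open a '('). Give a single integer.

Newick: ((B,(D,K,L),(E,Z,P)),(C,M));
Scan left-to-right; a leaf is any maximal label run not followed by '(':
  pos 2: leaf 'B' → count = 1
  pos 5: leaf 'D' → count = 2
  pos 7: leaf 'K' → count = 3
  pos 9: leaf 'L' → count = 4
  pos 13: leaf 'E' → count = 5
  pos 15: leaf 'Z' → count = 6
  pos 17: leaf 'P' → count = 7
  pos 22: leaf 'C' → count = 8
  pos 24: leaf 'M' → count = 9
Total leaves: 9

Answer: 9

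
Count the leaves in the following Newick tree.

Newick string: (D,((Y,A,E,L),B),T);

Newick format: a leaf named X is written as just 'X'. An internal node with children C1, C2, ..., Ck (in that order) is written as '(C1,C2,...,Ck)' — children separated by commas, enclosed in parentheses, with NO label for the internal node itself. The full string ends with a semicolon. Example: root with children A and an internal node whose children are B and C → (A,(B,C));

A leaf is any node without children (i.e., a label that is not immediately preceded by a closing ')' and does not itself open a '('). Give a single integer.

Newick: (D,((Y,A,E,L),B),T);
Scan left-to-right; a leaf is any maximal label run not followed by '(':
  pos 1: leaf 'D' → count = 1
  pos 5: leaf 'Y' → count = 2
  pos 7: leaf 'A' → count = 3
  pos 9: leaf 'E' → count = 4
  pos 11: leaf 'L' → count = 5
  pos 14: leaf 'B' → count = 6
  pos 17: leaf 'T' → count = 7
Total leaves: 7

Answer: 7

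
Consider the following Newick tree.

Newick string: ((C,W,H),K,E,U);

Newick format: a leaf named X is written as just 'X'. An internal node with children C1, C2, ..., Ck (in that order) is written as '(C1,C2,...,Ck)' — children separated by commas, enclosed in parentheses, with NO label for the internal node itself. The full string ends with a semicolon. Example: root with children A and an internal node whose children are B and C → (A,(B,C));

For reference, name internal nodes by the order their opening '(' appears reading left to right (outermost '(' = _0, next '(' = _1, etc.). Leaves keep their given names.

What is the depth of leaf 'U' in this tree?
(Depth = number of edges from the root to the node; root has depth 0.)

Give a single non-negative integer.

Newick: ((C,W,H),K,E,U);
Naming internals by '(' encounter order: outermost '(' = _0, next = _1, ...
Query node: U
Path from root: _0 -> U
Depth of U: 1 (number of edges from root)

Answer: 1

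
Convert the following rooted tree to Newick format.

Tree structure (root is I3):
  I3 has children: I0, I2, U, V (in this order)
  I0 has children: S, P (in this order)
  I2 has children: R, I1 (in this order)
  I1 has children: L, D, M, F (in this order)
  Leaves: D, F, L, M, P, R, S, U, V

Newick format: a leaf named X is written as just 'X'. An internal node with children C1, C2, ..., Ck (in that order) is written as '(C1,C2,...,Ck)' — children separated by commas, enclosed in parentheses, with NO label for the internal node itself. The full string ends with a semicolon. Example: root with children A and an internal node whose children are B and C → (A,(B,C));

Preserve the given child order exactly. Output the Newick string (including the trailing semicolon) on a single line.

Answer: ((S,P),(R,(L,D,M,F)),U,V);

Derivation:
internal I3 with children ['I0', 'I2', 'U', 'V']
  internal I0 with children ['S', 'P']
    leaf 'S' → 'S'
    leaf 'P' → 'P'
  → '(S,P)'
  internal I2 with children ['R', 'I1']
    leaf 'R' → 'R'
    internal I1 with children ['L', 'D', 'M', 'F']
      leaf 'L' → 'L'
      leaf 'D' → 'D'
      leaf 'M' → 'M'
      leaf 'F' → 'F'
    → '(L,D,M,F)'
  → '(R,(L,D,M,F))'
  leaf 'U' → 'U'
  leaf 'V' → 'V'
→ '((S,P),(R,(L,D,M,F)),U,V)'
Final: ((S,P),(R,(L,D,M,F)),U,V);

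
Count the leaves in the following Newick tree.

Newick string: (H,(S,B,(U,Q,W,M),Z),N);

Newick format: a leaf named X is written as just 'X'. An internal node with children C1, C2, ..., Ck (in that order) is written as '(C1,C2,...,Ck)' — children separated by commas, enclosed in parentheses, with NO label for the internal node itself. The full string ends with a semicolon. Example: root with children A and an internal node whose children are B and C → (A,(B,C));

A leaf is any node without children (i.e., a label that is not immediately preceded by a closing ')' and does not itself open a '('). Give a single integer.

Newick: (H,(S,B,(U,Q,W,M),Z),N);
Scan left-to-right; a leaf is any maximal label run not followed by '(':
  pos 1: leaf 'H' → count = 1
  pos 4: leaf 'S' → count = 2
  pos 6: leaf 'B' → count = 3
  pos 9: leaf 'U' → count = 4
  pos 11: leaf 'Q' → count = 5
  pos 13: leaf 'W' → count = 6
  pos 15: leaf 'M' → count = 7
  pos 18: leaf 'Z' → count = 8
  pos 21: leaf 'N' → count = 9
Total leaves: 9

Answer: 9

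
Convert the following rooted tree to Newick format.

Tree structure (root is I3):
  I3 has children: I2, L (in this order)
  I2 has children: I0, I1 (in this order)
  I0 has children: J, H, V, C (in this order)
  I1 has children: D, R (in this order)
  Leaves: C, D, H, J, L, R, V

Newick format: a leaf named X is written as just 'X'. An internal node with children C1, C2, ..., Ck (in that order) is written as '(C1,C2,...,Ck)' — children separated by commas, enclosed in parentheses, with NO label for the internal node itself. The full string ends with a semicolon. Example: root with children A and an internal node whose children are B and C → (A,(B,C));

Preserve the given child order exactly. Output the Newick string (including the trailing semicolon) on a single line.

internal I3 with children ['I2', 'L']
  internal I2 with children ['I0', 'I1']
    internal I0 with children ['J', 'H', 'V', 'C']
      leaf 'J' → 'J'
      leaf 'H' → 'H'
      leaf 'V' → 'V'
      leaf 'C' → 'C'
    → '(J,H,V,C)'
    internal I1 with children ['D', 'R']
      leaf 'D' → 'D'
      leaf 'R' → 'R'
    → '(D,R)'
  → '((J,H,V,C),(D,R))'
  leaf 'L' → 'L'
→ '(((J,H,V,C),(D,R)),L)'
Final: (((J,H,V,C),(D,R)),L);

Answer: (((J,H,V,C),(D,R)),L);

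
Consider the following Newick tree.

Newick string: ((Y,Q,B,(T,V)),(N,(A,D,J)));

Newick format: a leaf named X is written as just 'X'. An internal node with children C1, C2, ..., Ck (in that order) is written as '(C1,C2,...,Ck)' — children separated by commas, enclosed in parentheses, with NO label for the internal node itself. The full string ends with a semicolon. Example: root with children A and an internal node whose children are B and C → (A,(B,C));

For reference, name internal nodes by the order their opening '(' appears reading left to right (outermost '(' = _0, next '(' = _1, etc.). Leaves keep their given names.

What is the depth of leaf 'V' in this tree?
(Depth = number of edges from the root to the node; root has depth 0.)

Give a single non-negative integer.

Answer: 3

Derivation:
Newick: ((Y,Q,B,(T,V)),(N,(A,D,J)));
Naming internals by '(' encounter order: outermost '(' = _0, next = _1, ...
Query node: V
Path from root: _0 -> _1 -> _2 -> V
Depth of V: 3 (number of edges from root)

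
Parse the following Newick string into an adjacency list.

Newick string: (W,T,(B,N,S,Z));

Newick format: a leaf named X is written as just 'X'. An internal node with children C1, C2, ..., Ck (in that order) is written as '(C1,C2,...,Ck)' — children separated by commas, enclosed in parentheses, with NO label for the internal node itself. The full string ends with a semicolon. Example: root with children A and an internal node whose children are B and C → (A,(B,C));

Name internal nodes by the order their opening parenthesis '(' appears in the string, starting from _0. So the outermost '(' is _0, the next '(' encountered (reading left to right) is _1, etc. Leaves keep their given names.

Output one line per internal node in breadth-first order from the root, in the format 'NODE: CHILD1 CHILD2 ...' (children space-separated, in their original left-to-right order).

Answer: _0: W T _1
_1: B N S Z

Derivation:
Input: (W,T,(B,N,S,Z));
Scanning left-to-right, naming '(' by encounter order:
  pos 0: '(' -> open internal node _0 (depth 1)
  pos 5: '(' -> open internal node _1 (depth 2)
  pos 13: ')' -> close internal node _1 (now at depth 1)
  pos 14: ')' -> close internal node _0 (now at depth 0)
Total internal nodes: 2
BFS adjacency from root:
  _0: W T _1
  _1: B N S Z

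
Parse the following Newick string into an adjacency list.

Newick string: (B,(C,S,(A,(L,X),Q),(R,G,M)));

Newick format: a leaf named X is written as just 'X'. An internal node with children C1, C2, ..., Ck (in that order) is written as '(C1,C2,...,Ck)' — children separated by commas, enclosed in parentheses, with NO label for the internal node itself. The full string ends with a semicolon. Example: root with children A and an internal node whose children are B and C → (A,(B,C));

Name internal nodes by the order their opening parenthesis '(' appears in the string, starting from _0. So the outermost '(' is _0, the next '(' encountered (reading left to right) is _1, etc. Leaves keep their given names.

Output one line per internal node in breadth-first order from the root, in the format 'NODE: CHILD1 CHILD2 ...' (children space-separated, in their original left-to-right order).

Input: (B,(C,S,(A,(L,X),Q),(R,G,M)));
Scanning left-to-right, naming '(' by encounter order:
  pos 0: '(' -> open internal node _0 (depth 1)
  pos 3: '(' -> open internal node _1 (depth 2)
  pos 8: '(' -> open internal node _2 (depth 3)
  pos 11: '(' -> open internal node _3 (depth 4)
  pos 15: ')' -> close internal node _3 (now at depth 3)
  pos 18: ')' -> close internal node _2 (now at depth 2)
  pos 20: '(' -> open internal node _4 (depth 3)
  pos 26: ')' -> close internal node _4 (now at depth 2)
  pos 27: ')' -> close internal node _1 (now at depth 1)
  pos 28: ')' -> close internal node _0 (now at depth 0)
Total internal nodes: 5
BFS adjacency from root:
  _0: B _1
  _1: C S _2 _4
  _2: A _3 Q
  _4: R G M
  _3: L X

Answer: _0: B _1
_1: C S _2 _4
_2: A _3 Q
_4: R G M
_3: L X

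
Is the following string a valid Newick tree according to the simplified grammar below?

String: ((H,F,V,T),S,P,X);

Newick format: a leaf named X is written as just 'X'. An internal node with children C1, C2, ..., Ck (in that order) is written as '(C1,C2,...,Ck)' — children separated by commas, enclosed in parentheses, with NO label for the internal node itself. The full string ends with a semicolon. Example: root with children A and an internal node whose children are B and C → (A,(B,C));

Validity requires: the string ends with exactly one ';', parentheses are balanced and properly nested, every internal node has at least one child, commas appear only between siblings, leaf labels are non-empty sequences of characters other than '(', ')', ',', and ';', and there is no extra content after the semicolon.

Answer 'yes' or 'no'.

Input: ((H,F,V,T),S,P,X);
Paren balance: 2 '(' vs 2 ')' OK
Ends with single ';': True
Full parse: OK
Valid: True

Answer: yes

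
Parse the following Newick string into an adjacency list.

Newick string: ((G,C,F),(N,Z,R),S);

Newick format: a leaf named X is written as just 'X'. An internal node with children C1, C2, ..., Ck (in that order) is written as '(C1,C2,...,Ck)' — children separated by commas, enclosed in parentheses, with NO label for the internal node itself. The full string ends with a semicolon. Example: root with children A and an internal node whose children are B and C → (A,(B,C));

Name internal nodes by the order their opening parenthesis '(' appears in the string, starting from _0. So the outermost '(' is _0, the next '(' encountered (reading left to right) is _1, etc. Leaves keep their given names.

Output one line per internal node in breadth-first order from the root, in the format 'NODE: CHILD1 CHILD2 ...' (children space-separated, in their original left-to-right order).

Answer: _0: _1 _2 S
_1: G C F
_2: N Z R

Derivation:
Input: ((G,C,F),(N,Z,R),S);
Scanning left-to-right, naming '(' by encounter order:
  pos 0: '(' -> open internal node _0 (depth 1)
  pos 1: '(' -> open internal node _1 (depth 2)
  pos 7: ')' -> close internal node _1 (now at depth 1)
  pos 9: '(' -> open internal node _2 (depth 2)
  pos 15: ')' -> close internal node _2 (now at depth 1)
  pos 18: ')' -> close internal node _0 (now at depth 0)
Total internal nodes: 3
BFS adjacency from root:
  _0: _1 _2 S
  _1: G C F
  _2: N Z R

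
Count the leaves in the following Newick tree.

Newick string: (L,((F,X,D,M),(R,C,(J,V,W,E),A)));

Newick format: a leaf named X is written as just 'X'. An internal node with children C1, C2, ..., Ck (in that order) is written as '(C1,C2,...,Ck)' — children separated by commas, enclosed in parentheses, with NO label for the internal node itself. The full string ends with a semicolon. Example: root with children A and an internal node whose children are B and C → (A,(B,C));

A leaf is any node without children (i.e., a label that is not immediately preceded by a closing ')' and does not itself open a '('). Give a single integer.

Answer: 12

Derivation:
Newick: (L,((F,X,D,M),(R,C,(J,V,W,E),A)));
Scan left-to-right; a leaf is any maximal label run not followed by '(':
  pos 1: leaf 'L' → count = 1
  pos 5: leaf 'F' → count = 2
  pos 7: leaf 'X' → count = 3
  pos 9: leaf 'D' → count = 4
  pos 11: leaf 'M' → count = 5
  pos 15: leaf 'R' → count = 6
  pos 17: leaf 'C' → count = 7
  pos 20: leaf 'J' → count = 8
  pos 22: leaf 'V' → count = 9
  pos 24: leaf 'W' → count = 10
  pos 26: leaf 'E' → count = 11
  pos 29: leaf 'A' → count = 12
Total leaves: 12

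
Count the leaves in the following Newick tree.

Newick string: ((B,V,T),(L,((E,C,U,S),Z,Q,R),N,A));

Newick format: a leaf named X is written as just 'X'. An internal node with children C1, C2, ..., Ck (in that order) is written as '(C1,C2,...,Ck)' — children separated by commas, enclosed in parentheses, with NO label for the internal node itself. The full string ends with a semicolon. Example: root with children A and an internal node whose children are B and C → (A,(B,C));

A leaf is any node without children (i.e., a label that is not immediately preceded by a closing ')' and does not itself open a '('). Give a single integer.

Newick: ((B,V,T),(L,((E,C,U,S),Z,Q,R),N,A));
Scan left-to-right; a leaf is any maximal label run not followed by '(':
  pos 2: leaf 'B' → count = 1
  pos 4: leaf 'V' → count = 2
  pos 6: leaf 'T' → count = 3
  pos 10: leaf 'L' → count = 4
  pos 14: leaf 'E' → count = 5
  pos 16: leaf 'C' → count = 6
  pos 18: leaf 'U' → count = 7
  pos 20: leaf 'S' → count = 8
  pos 23: leaf 'Z' → count = 9
  pos 25: leaf 'Q' → count = 10
  pos 27: leaf 'R' → count = 11
  pos 30: leaf 'N' → count = 12
  pos 32: leaf 'A' → count = 13
Total leaves: 13

Answer: 13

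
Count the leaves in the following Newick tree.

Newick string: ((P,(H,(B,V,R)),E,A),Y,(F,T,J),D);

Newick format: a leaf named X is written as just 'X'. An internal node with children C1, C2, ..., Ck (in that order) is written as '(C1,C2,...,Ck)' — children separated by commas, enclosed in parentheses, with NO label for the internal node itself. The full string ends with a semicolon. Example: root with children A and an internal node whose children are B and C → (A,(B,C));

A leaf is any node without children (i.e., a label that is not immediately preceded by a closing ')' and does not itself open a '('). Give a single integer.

Newick: ((P,(H,(B,V,R)),E,A),Y,(F,T,J),D);
Scan left-to-right; a leaf is any maximal label run not followed by '(':
  pos 2: leaf 'P' → count = 1
  pos 5: leaf 'H' → count = 2
  pos 8: leaf 'B' → count = 3
  pos 10: leaf 'V' → count = 4
  pos 12: leaf 'R' → count = 5
  pos 16: leaf 'E' → count = 6
  pos 18: leaf 'A' → count = 7
  pos 21: leaf 'Y' → count = 8
  pos 24: leaf 'F' → count = 9
  pos 26: leaf 'T' → count = 10
  pos 28: leaf 'J' → count = 11
  pos 31: leaf 'D' → count = 12
Total leaves: 12

Answer: 12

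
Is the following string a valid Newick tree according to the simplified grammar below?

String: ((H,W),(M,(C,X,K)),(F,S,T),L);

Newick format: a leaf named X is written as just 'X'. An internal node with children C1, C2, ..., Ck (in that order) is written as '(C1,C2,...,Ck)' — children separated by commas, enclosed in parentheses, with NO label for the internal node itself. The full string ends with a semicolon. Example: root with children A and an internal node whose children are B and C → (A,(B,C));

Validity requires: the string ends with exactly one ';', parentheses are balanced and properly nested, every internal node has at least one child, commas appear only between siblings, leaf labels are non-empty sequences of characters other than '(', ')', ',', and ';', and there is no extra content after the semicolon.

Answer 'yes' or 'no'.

Input: ((H,W),(M,(C,X,K)),(F,S,T),L);
Paren balance: 5 '(' vs 5 ')' OK
Ends with single ';': True
Full parse: OK
Valid: True

Answer: yes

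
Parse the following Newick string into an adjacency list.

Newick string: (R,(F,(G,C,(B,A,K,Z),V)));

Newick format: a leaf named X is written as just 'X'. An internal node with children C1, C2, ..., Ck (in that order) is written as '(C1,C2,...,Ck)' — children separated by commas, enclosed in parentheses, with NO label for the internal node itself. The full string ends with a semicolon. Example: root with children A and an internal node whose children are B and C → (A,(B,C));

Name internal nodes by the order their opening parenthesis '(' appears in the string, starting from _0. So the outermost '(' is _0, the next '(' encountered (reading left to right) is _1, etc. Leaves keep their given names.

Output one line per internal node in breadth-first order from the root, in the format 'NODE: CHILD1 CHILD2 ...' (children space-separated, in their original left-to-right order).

Input: (R,(F,(G,C,(B,A,K,Z),V)));
Scanning left-to-right, naming '(' by encounter order:
  pos 0: '(' -> open internal node _0 (depth 1)
  pos 3: '(' -> open internal node _1 (depth 2)
  pos 6: '(' -> open internal node _2 (depth 3)
  pos 11: '(' -> open internal node _3 (depth 4)
  pos 19: ')' -> close internal node _3 (now at depth 3)
  pos 22: ')' -> close internal node _2 (now at depth 2)
  pos 23: ')' -> close internal node _1 (now at depth 1)
  pos 24: ')' -> close internal node _0 (now at depth 0)
Total internal nodes: 4
BFS adjacency from root:
  _0: R _1
  _1: F _2
  _2: G C _3 V
  _3: B A K Z

Answer: _0: R _1
_1: F _2
_2: G C _3 V
_3: B A K Z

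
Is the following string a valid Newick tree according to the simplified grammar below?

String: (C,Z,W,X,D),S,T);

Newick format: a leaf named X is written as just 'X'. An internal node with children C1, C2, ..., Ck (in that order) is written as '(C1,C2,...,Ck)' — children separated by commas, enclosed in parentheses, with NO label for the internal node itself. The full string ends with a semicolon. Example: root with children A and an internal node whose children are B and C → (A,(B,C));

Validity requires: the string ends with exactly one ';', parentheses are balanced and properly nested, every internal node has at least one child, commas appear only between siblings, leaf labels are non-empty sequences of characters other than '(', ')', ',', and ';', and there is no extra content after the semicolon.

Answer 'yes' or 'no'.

Answer: no

Derivation:
Input: (C,Z,W,X,D),S,T);
Paren balance: 1 '(' vs 2 ')' MISMATCH
Ends with single ';': True
Full parse: FAILS (extra content after tree at pos 11)
Valid: False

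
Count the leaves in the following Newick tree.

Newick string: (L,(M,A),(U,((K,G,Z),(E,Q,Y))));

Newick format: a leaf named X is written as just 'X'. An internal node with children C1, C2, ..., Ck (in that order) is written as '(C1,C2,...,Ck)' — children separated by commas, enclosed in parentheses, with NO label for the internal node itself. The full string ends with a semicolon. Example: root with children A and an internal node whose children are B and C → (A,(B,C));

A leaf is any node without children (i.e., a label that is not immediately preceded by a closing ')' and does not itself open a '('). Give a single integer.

Answer: 10

Derivation:
Newick: (L,(M,A),(U,((K,G,Z),(E,Q,Y))));
Scan left-to-right; a leaf is any maximal label run not followed by '(':
  pos 1: leaf 'L' → count = 1
  pos 4: leaf 'M' → count = 2
  pos 6: leaf 'A' → count = 3
  pos 10: leaf 'U' → count = 4
  pos 14: leaf 'K' → count = 5
  pos 16: leaf 'G' → count = 6
  pos 18: leaf 'Z' → count = 7
  pos 22: leaf 'E' → count = 8
  pos 24: leaf 'Q' → count = 9
  pos 26: leaf 'Y' → count = 10
Total leaves: 10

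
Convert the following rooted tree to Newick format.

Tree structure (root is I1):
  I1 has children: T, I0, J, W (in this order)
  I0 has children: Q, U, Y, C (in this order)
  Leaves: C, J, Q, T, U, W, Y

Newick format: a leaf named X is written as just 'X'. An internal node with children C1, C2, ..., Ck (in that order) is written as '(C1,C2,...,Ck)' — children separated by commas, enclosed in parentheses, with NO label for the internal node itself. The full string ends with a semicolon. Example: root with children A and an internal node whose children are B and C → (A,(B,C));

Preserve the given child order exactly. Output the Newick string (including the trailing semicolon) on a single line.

Answer: (T,(Q,U,Y,C),J,W);

Derivation:
internal I1 with children ['T', 'I0', 'J', 'W']
  leaf 'T' → 'T'
  internal I0 with children ['Q', 'U', 'Y', 'C']
    leaf 'Q' → 'Q'
    leaf 'U' → 'U'
    leaf 'Y' → 'Y'
    leaf 'C' → 'C'
  → '(Q,U,Y,C)'
  leaf 'J' → 'J'
  leaf 'W' → 'W'
→ '(T,(Q,U,Y,C),J,W)'
Final: (T,(Q,U,Y,C),J,W);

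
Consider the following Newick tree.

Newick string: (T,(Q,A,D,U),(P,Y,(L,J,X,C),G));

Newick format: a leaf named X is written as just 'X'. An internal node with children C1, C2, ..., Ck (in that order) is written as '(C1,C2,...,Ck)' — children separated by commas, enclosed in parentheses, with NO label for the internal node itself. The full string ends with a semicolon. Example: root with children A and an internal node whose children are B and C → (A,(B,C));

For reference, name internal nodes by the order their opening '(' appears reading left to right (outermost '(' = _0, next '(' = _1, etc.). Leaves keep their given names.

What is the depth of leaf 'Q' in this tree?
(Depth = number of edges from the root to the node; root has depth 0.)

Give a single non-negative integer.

Newick: (T,(Q,A,D,U),(P,Y,(L,J,X,C),G));
Naming internals by '(' encounter order: outermost '(' = _0, next = _1, ...
Query node: Q
Path from root: _0 -> _1 -> Q
Depth of Q: 2 (number of edges from root)

Answer: 2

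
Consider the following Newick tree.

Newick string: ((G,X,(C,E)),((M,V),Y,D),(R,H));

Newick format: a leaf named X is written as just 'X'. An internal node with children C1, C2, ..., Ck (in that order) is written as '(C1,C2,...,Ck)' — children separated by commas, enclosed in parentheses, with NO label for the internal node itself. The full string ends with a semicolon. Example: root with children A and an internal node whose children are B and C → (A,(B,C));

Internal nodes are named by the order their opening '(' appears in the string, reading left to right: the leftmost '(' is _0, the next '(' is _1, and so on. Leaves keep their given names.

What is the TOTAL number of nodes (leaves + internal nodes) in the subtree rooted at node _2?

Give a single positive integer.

Newick: ((G,X,(C,E)),((M,V),Y,D),(R,H));
Locate _2: it is the '(' at position 6 (the 3rd '(' reading left to right).
Query: subtree rooted at _2
_2: subtree_size = 1 + 2
  C: subtree_size = 1 + 0
  E: subtree_size = 1 + 0
Total subtree size of _2: 3

Answer: 3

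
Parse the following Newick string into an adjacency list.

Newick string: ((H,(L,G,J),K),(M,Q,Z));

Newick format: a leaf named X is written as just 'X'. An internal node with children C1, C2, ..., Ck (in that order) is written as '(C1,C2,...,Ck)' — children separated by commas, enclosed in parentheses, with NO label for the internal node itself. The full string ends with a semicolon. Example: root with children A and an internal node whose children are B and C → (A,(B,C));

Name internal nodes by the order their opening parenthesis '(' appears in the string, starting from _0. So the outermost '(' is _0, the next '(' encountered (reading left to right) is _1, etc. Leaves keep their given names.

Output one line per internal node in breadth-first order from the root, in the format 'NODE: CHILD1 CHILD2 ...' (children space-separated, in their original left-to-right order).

Input: ((H,(L,G,J),K),(M,Q,Z));
Scanning left-to-right, naming '(' by encounter order:
  pos 0: '(' -> open internal node _0 (depth 1)
  pos 1: '(' -> open internal node _1 (depth 2)
  pos 4: '(' -> open internal node _2 (depth 3)
  pos 10: ')' -> close internal node _2 (now at depth 2)
  pos 13: ')' -> close internal node _1 (now at depth 1)
  pos 15: '(' -> open internal node _3 (depth 2)
  pos 21: ')' -> close internal node _3 (now at depth 1)
  pos 22: ')' -> close internal node _0 (now at depth 0)
Total internal nodes: 4
BFS adjacency from root:
  _0: _1 _3
  _1: H _2 K
  _3: M Q Z
  _2: L G J

Answer: _0: _1 _3
_1: H _2 K
_3: M Q Z
_2: L G J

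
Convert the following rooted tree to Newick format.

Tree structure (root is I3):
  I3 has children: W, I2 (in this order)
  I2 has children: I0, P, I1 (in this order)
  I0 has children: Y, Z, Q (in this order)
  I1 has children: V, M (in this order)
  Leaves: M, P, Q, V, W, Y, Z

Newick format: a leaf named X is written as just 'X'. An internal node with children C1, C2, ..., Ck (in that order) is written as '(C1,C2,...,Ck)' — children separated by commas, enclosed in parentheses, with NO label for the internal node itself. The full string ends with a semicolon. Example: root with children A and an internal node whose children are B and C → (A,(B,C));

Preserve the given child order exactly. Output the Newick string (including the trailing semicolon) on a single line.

internal I3 with children ['W', 'I2']
  leaf 'W' → 'W'
  internal I2 with children ['I0', 'P', 'I1']
    internal I0 with children ['Y', 'Z', 'Q']
      leaf 'Y' → 'Y'
      leaf 'Z' → 'Z'
      leaf 'Q' → 'Q'
    → '(Y,Z,Q)'
    leaf 'P' → 'P'
    internal I1 with children ['V', 'M']
      leaf 'V' → 'V'
      leaf 'M' → 'M'
    → '(V,M)'
  → '((Y,Z,Q),P,(V,M))'
→ '(W,((Y,Z,Q),P,(V,M)))'
Final: (W,((Y,Z,Q),P,(V,M)));

Answer: (W,((Y,Z,Q),P,(V,M)));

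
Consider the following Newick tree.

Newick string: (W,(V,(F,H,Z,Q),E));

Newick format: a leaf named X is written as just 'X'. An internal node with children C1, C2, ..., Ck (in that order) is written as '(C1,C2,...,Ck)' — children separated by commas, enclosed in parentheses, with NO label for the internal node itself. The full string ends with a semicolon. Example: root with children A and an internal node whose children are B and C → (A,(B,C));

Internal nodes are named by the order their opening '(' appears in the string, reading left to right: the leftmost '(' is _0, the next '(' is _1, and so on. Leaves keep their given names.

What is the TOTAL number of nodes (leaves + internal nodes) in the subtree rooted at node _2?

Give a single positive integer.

Answer: 5

Derivation:
Newick: (W,(V,(F,H,Z,Q),E));
Locate _2: it is the '(' at position 6 (the 3rd '(' reading left to right).
Query: subtree rooted at _2
_2: subtree_size = 1 + 4
  F: subtree_size = 1 + 0
  H: subtree_size = 1 + 0
  Z: subtree_size = 1 + 0
  Q: subtree_size = 1 + 0
Total subtree size of _2: 5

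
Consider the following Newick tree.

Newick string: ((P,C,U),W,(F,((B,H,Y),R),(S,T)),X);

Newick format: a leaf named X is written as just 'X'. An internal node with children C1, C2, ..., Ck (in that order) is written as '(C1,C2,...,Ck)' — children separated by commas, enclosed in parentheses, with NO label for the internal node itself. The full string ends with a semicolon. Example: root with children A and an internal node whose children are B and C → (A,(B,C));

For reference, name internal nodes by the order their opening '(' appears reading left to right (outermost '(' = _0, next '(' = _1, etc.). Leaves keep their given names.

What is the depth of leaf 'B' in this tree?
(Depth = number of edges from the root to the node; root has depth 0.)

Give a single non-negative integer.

Newick: ((P,C,U),W,(F,((B,H,Y),R),(S,T)),X);
Naming internals by '(' encounter order: outermost '(' = _0, next = _1, ...
Query node: B
Path from root: _0 -> _2 -> _3 -> _4 -> B
Depth of B: 4 (number of edges from root)

Answer: 4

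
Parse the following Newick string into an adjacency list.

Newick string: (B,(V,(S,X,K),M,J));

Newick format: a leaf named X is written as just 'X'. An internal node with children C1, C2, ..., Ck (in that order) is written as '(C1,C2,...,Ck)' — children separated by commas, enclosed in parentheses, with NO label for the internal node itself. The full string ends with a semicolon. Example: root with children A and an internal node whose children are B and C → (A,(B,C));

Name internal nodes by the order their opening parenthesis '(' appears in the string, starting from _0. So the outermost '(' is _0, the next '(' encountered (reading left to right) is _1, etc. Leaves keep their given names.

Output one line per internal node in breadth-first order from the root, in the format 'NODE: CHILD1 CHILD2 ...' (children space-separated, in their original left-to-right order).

Answer: _0: B _1
_1: V _2 M J
_2: S X K

Derivation:
Input: (B,(V,(S,X,K),M,J));
Scanning left-to-right, naming '(' by encounter order:
  pos 0: '(' -> open internal node _0 (depth 1)
  pos 3: '(' -> open internal node _1 (depth 2)
  pos 6: '(' -> open internal node _2 (depth 3)
  pos 12: ')' -> close internal node _2 (now at depth 2)
  pos 17: ')' -> close internal node _1 (now at depth 1)
  pos 18: ')' -> close internal node _0 (now at depth 0)
Total internal nodes: 3
BFS adjacency from root:
  _0: B _1
  _1: V _2 M J
  _2: S X K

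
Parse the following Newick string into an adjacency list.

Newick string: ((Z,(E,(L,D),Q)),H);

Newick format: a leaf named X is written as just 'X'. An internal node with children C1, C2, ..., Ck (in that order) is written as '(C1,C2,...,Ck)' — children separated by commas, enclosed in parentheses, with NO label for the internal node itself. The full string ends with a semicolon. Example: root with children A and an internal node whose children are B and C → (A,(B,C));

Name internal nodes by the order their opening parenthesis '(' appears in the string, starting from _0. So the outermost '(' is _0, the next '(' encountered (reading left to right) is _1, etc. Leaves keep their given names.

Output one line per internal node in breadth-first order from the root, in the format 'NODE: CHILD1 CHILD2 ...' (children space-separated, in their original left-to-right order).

Answer: _0: _1 H
_1: Z _2
_2: E _3 Q
_3: L D

Derivation:
Input: ((Z,(E,(L,D),Q)),H);
Scanning left-to-right, naming '(' by encounter order:
  pos 0: '(' -> open internal node _0 (depth 1)
  pos 1: '(' -> open internal node _1 (depth 2)
  pos 4: '(' -> open internal node _2 (depth 3)
  pos 7: '(' -> open internal node _3 (depth 4)
  pos 11: ')' -> close internal node _3 (now at depth 3)
  pos 14: ')' -> close internal node _2 (now at depth 2)
  pos 15: ')' -> close internal node _1 (now at depth 1)
  pos 18: ')' -> close internal node _0 (now at depth 0)
Total internal nodes: 4
BFS adjacency from root:
  _0: _1 H
  _1: Z _2
  _2: E _3 Q
  _3: L D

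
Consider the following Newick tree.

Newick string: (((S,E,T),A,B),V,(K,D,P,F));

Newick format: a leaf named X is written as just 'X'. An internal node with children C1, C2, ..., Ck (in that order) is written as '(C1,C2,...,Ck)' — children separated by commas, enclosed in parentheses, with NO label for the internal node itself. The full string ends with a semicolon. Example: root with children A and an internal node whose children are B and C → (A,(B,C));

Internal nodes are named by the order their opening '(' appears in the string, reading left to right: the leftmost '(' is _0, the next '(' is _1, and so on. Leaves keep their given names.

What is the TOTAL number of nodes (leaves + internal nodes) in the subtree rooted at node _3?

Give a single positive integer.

Newick: (((S,E,T),A,B),V,(K,D,P,F));
Locate _3: it is the '(' at position 17 (the 4th '(' reading left to right).
Query: subtree rooted at _3
_3: subtree_size = 1 + 4
  K: subtree_size = 1 + 0
  D: subtree_size = 1 + 0
  P: subtree_size = 1 + 0
  F: subtree_size = 1 + 0
Total subtree size of _3: 5

Answer: 5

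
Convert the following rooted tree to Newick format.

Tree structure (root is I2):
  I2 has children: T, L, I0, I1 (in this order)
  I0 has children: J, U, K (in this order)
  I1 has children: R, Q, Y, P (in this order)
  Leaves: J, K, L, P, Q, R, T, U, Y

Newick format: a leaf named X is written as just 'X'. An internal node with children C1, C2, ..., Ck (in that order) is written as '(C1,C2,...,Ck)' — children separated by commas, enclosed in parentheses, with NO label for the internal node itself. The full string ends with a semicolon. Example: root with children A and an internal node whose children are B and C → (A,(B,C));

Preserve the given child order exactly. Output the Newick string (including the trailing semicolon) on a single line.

Answer: (T,L,(J,U,K),(R,Q,Y,P));

Derivation:
internal I2 with children ['T', 'L', 'I0', 'I1']
  leaf 'T' → 'T'
  leaf 'L' → 'L'
  internal I0 with children ['J', 'U', 'K']
    leaf 'J' → 'J'
    leaf 'U' → 'U'
    leaf 'K' → 'K'
  → '(J,U,K)'
  internal I1 with children ['R', 'Q', 'Y', 'P']
    leaf 'R' → 'R'
    leaf 'Q' → 'Q'
    leaf 'Y' → 'Y'
    leaf 'P' → 'P'
  → '(R,Q,Y,P)'
→ '(T,L,(J,U,K),(R,Q,Y,P))'
Final: (T,L,(J,U,K),(R,Q,Y,P));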